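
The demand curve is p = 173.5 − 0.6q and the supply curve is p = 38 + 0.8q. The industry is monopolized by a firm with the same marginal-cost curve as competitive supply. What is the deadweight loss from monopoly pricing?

590.15

Competitive equilibrium: 173.5 − 0.6q = 38 + 0.8q → q* = 96.7857, p* = 115.4286.
Marginal revenue: MR = 173.5 − 1.2q. Set MR = MC: 173.5 − 1.2q = 38 + 0.8q → q_m = 67.75.
Price p_m = 173.5 − 0.6·67.75 = 132.85; MC(q_m) = 38 + 0.8·67.75 = 92.2.
Competitive q* = 96.7857, so Δq = 29.0357; wedge = 132.85 − 92.2 = 40.65.
Deadweight loss = ½ × 29.0357 × 40.65 = 590.15.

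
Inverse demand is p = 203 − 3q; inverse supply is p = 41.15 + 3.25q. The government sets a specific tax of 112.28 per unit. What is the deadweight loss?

1008.54

Competitive equilibrium: 203 − 3q = 41.15 + 3.25q → q* = 25.896, p* = 125.312.
With the tax, the buyer price exceeds the seller price by 112.28: (203 − 3q) − (41.15 + 3.25q) = 112.28 → q' = 7.9312.
Δq = 25.896 − 7.9312 = 17.9648; the wedge equals the tax, 112.28.
DWL = ½ × 17.9648 × 112.28 = 1008.54.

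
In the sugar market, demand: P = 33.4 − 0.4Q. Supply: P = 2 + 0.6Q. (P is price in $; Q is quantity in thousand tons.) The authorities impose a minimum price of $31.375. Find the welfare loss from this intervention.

Competitive equilibrium: 33.4 − 0.4Q = 2 + 0.6Q → Q* = 31.4, P* = 20.84.
At the floor P = 31.375, quantity demanded = (33.4 − 31.375)/0.4 = 5.0625.
Sellers' marginal cost at Q' = 5.0625: 2 + 0.6·5.0625 = 5.0375.
ΔQ = 31.4 − 5.0625 = 26.3375; wedge = 31.375 − 5.0375 = 26.3375.
DWL = ½ × 26.3375 × 26.3375 = $346.83 thousand.

$346.83 thousand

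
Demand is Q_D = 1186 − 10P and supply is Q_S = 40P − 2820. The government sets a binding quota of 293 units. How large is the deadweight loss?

526.70

In inverse form: demand P = 118.6 − 0.1Q, supply P = 70.5 + 0.025Q.
Competitive equilibrium: 118.6 − 0.1Q = 70.5 + 0.025Q → Q* = 384.8, P* = 80.12.
At Q = 293: demand price = 118.6 − 0.1·293 = 89.3; supply price = 70.5 + 0.025·293 = 77.825.
ΔQ = 384.8 − 293 = 91.8; wedge = 89.3 − 77.825 = 11.475.
Welfare loss = ½ × 91.8 × 11.475 = 526.70.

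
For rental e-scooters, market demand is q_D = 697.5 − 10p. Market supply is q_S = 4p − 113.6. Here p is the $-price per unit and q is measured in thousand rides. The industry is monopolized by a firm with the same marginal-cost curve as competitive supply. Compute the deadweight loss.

In inverse form: demand p = 69.75 − 0.1q, supply p = 28.4 + 0.25q.
Competitive equilibrium: 69.75 − 0.1q = 28.4 + 0.25q → q* = 118.1429, p* = 57.9357.
Marginal revenue: MR = 69.75 − 0.2q. Set MR = MC: 69.75 − 0.2q = 28.4 + 0.25q → q_m = 91.8889.
Price p_m = 69.75 − 0.1·91.8889 = 60.5611; MC(q_m) = 28.4 + 0.25·91.8889 = 51.3722.
Competitive q* = 118.1429, so Δq = 26.254; wedge = 60.5611 − 51.3722 = 9.1889.
Deadweight loss = ½ × 26.254 × 9.1889 = $120.62 thousand.

$120.62 thousand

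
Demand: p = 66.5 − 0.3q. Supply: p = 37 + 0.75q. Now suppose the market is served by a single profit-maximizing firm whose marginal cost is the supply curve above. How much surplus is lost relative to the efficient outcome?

Competitive equilibrium: 66.5 − 0.3q = 37 + 0.75q → q* = 28.0952, p* = 58.0714.
Marginal revenue: MR = 66.5 − 0.6q. Set MR = MC: 66.5 − 0.6q = 37 + 0.75q → q_m = 21.8519.
Price p_m = 66.5 − 0.3·21.8519 = 59.9444; MC(q_m) = 37 + 0.75·21.8519 = 53.3889.
Competitive q* = 28.0952, so Δq = 6.2433; wedge = 59.9444 − 53.3889 = 6.5555.
The triangle = ½ × 6.2433 × 6.5555 = 20.46.

20.46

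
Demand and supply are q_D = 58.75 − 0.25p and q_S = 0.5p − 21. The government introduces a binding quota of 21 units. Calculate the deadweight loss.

374.08

In inverse form: demand p = 235 − 4q, supply p = 42 + 2q.
Competitive equilibrium: 235 − 4q = 42 + 2q → q* = 32.1667, p* = 106.3333.
At q = 21: demand price = 235 − 4·21 = 151; supply price = 42 + 2·21 = 84.
Δq = 32.1667 − 21 = 11.1667; wedge = 151 − 84 = 67.
Welfare loss = ½ × 11.1667 × 67 = 374.08.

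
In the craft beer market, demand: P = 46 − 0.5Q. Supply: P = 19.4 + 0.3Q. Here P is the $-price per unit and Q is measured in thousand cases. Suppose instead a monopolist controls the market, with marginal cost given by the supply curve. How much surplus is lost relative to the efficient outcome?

Competitive equilibrium: 46 − 0.5Q = 19.4 + 0.3Q → Q* = 33.25, P* = 29.375.
Marginal revenue: MR = 46 − Q. Set MR = MC: 46 − Q = 19.4 + 0.3Q → Q_m = 20.4615.
Price P_m = 46 − 0.5·20.4615 = 35.7693; MC(Q_m) = 19.4 + 0.3·20.4615 = 25.5385.
Competitive Q* = 33.25, so ΔQ = 12.7885; wedge = 35.7693 − 25.5385 = 10.2308.
DWL = ½ × 12.7885 × 10.2308 = $65.42 thousand.

$65.42 thousand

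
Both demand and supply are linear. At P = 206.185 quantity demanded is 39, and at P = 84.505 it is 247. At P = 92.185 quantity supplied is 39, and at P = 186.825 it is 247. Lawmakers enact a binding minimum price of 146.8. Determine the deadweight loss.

34.14

Demand slope = (84.505 − 206.185)/(247 − 39) = −0.585, so P = 229 − 0.585Q.
Supply slope = (186.825 − 92.185)/(247 − 39) = 0.455, so P = 74.44 + 0.455Q.
Competitive equilibrium: 229 − 0.585Q = 74.44 + 0.455Q → Q* = 148.6154, P* = 142.06.
At the floor P = 146.8, quantity demanded = (229 − 146.8)/0.585 = 140.5128.
Sellers' marginal cost at Q' = 140.5128: 74.44 + 0.455·140.5128 = 138.3733.
ΔQ = 148.6154 − 140.5128 = 8.1026; wedge = 146.8 − 138.3733 = 8.4267.
DWL = ½ × 8.1026 × 8.4267 = 34.14.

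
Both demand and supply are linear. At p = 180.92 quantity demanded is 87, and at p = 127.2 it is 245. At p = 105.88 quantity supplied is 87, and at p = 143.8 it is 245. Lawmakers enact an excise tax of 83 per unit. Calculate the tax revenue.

Demand slope = (127.2 − 180.92)/(245 − 87) = −0.34, so p = 210.5 − 0.34q.
Supply slope = (143.8 − 105.88)/(245 − 87) = 0.24, so p = 85 + 0.24q.
Competitive equilibrium: 210.5 − 0.34q = 85 + 0.24q → q* = 216.3793, p* = 136.931.
With the tax, the buyer price exceeds the seller price by 83: (210.5 − 0.34q) − (85 + 0.24q) = 83 → q' = 73.2759.
Tax revenue = 83 × 73.2759 = 6081.90.

6081.90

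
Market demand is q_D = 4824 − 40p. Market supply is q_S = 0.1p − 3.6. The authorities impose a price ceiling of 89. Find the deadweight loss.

49.39

In inverse form: demand p = 120.6 − 0.025q, supply p = 36 + 10q.
Competitive equilibrium: 120.6 − 0.025q = 36 + 10q → q* = 8.4389, p* = 120.389.
At the ceiling p = 89, quantity supplied = (89 − 36)/10 = 5.3.
Willingness to pay at q' = 5.3: 120.6 − 0.025·5.3 = 120.4675.
Δq = 8.4389 − 5.3 = 3.1389; wedge = 120.4675 − 89 = 31.4675.
The triangle = ½ × 3.1389 × 31.4675 = 49.39.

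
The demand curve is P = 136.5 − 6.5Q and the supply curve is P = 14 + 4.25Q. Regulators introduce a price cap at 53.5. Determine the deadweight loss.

Competitive equilibrium: 136.5 − 6.5Q = 14 + 4.25Q → Q* = 11.3953, P* = 62.4302.
At the ceiling P = 53.5, quantity supplied = (53.5 − 14)/4.25 = 9.2941.
Willingness to pay at Q' = 9.2941: 136.5 − 6.5·9.2941 = 76.0884.
ΔQ = 11.3953 − 9.2941 = 2.1012; wedge = 76.0884 − 53.5 = 22.5884.
The triangle = ½ × 2.1012 × 22.5884 = 23.73.

23.73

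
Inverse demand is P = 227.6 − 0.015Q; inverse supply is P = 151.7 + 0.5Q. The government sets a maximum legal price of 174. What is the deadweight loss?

Competitive equilibrium: 227.6 − 0.015Q = 151.7 + 0.5Q → Q* = 147.3786, P* = 225.3893.
At the ceiling P = 174, quantity supplied = (174 − 151.7)/0.5 = 44.6.
Willingness to pay at Q' = 44.6: 227.6 − 0.015·44.6 = 226.931.
ΔQ = 147.3786 − 44.6 = 102.7786; wedge = 226.931 − 174 = 52.931.
The triangle = ½ × 102.7786 × 52.931 = 2720.09.

2720.09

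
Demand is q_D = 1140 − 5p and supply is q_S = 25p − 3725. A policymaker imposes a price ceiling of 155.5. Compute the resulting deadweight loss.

In inverse form: demand p = 228 − 0.2q, supply p = 149 + 0.04q.
Competitive equilibrium: 228 − 0.2q = 149 + 0.04q → q* = 329.1667, p* = 162.1667.
At the ceiling p = 155.5, quantity supplied = (155.5 − 149)/0.04 = 162.5.
Willingness to pay at q' = 162.5: 228 − 0.2·162.5 = 195.5.
Δq = 329.1667 − 162.5 = 166.6667; wedge = 195.5 − 155.5 = 40.
Deadweight loss = ½ × 166.6667 × 40 = 3333.33.

3333.33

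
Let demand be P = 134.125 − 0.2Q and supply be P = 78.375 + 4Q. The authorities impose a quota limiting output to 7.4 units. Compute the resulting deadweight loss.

72.45

Competitive equilibrium: 134.125 − 0.2Q = 78.375 + 4Q → Q* = 13.2738, P* = 131.4702.
At Q = 7.4: demand price = 134.125 − 0.2·7.4 = 132.645; supply price = 78.375 + 4·7.4 = 107.975.
ΔQ = 13.2738 − 7.4 = 5.8738; wedge = 132.645 − 107.975 = 24.67.
Welfare loss = ½ × 5.8738 × 24.67 = 72.45.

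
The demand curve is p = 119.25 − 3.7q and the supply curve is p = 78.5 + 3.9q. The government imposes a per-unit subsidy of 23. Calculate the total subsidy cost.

Competitive equilibrium: 119.25 − 3.7q = 78.5 + 3.9q → q* = 5.3618, p* = 99.4112.
The subsidy lowers effective supply by 23: p = 55.5 + 3.9q.
New quantity: 119.25 − 3.7q = 55.5 + 3.9q → q' = 8.3882.
Total subsidy cost = 23 × 8.3882 = 192.93.

192.93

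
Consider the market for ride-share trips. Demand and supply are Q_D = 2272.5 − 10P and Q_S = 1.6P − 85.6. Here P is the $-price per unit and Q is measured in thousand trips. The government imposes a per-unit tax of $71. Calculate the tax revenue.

In inverse form: demand P = 227.25 − 0.1Q, supply P = 53.5 + 0.625Q.
Competitive equilibrium: 227.25 − 0.1Q = 53.5 + 0.625Q → Q* = 239.6552, P* = 203.2845.
With the tax, the buyer price exceeds the seller price by 71: (227.25 − 0.1Q) − (53.5 + 0.625Q) = 71 → Q' = 141.7241.
Tax revenue = 71 × 141.7241 = $10062.41 thousand.

$10062.41 thousand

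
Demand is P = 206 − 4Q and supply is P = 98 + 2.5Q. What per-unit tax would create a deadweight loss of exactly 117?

Competitive equilibrium: 206 − 4Q = 98 + 2.5Q → Q* = 16.6154, P* = 139.5385.
A tax t gives ΔQ = t/6.5 and wedge t, so DWL = t²/13.
t²/13 = 117 → t² = 1521 → t = 39.

39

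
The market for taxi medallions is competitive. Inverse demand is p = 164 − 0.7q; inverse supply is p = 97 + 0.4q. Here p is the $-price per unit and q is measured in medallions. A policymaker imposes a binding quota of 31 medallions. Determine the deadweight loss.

Competitive equilibrium: 164 − 0.7q = 97 + 0.4q → q* = 60.9091, p* = 121.3636.
At q = 31: demand price = 164 − 0.7·31 = 142.3; supply price = 97 + 0.4·31 = 109.4.
Δq = 60.9091 − 31 = 29.9091; wedge = 142.3 − 109.4 = 32.9.
Welfare loss = ½ × 29.9091 × 32.9 = $492.

$492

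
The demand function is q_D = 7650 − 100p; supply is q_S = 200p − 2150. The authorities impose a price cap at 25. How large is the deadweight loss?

17633.33

In inverse form: demand p = 76.5 − 0.01q, supply p = 10.75 + 0.005q.
Competitive equilibrium: 76.5 − 0.01q = 10.75 + 0.005q → q* = 4383.3333, p* = 32.6667.
At the ceiling p = 25, quantity supplied = (25 − 10.75)/0.005 = 2850.
Willingness to pay at q' = 2850: 76.5 − 0.01·2850 = 48.
Δq = 4383.3333 − 2850 = 1533.3333; wedge = 48 − 25 = 23.
The triangle = ½ × 1533.3333 × 23 = 17633.33.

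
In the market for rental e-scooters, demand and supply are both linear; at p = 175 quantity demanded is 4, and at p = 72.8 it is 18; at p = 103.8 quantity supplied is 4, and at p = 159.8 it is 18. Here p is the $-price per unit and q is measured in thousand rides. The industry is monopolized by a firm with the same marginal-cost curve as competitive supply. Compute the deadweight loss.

$92.35 thousand

Demand slope = (72.8 − 175)/(18 − 4) = −7.3, so p = 204.2 − 7.3q.
Supply slope = (159.8 − 103.8)/(18 − 4) = 4, so p = 87.8 + 4q.
Competitive equilibrium: 204.2 − 7.3q = 87.8 + 4q → q* = 10.30088, p* = 129.00354.
Marginal revenue: MR = 204.2 − 14.6q. Set MR = MC: 204.2 − 14.6q = 87.8 + 4q → q_m = 6.25806.
Price p_m = 204.2 − 7.3·6.25806 = 158.51616; MC(q_m) = 87.8 + 4·6.25806 = 112.83224.
Competitive q* = 10.30088, so Δq = 4.04282; wedge = 158.51616 − 112.83224 = 45.68392.
Deadweight loss = ½ × 4.04282 × 45.68392 = $92.35 thousand.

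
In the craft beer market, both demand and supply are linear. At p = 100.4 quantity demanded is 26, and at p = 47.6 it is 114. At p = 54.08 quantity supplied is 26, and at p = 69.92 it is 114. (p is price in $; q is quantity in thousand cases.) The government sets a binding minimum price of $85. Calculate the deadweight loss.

Demand slope = (47.6 − 100.4)/(114 − 26) = −0.6, so p = 116 − 0.6q.
Supply slope = (69.92 − 54.08)/(114 − 26) = 0.18, so p = 49.4 + 0.18q.
Competitive equilibrium: 116 − 0.6q = 49.4 + 0.18q → q* = 85.3846, p* = 64.7692.
At the floor p = 85, quantity demanded = (116 − 85)/0.6 = 51.6667.
Sellers' marginal cost at q' = 51.6667: 49.4 + 0.18·51.6667 = 58.7.
Δq = 85.3846 − 51.6667 = 33.7179; wedge = 85 − 58.7 = 26.3.
DWL = ½ × 33.7179 × 26.3 = $443.39 thousand.

$443.39 thousand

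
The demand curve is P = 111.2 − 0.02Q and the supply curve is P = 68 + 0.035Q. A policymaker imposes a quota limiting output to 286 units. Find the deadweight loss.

Competitive equilibrium: 111.2 − 0.02Q = 68 + 0.035Q → Q* = 785.4545, P* = 95.4909.
At Q = 286: demand price = 111.2 − 0.02·286 = 105.48; supply price = 68 + 0.035·286 = 78.01.
ΔQ = 785.4545 − 286 = 499.4545; wedge = 105.48 − 78.01 = 27.47.
Welfare loss = ½ × 499.4545 × 27.47 = 6860.01.

6860.01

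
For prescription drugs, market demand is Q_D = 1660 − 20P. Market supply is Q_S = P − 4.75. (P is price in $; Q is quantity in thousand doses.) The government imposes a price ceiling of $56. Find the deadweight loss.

In inverse form: demand P = 83 − 0.05Q, supply P = 4.75 + Q.
Competitive equilibrium: 83 − 0.05Q = 4.75 + Q → Q* = 74.5238, P* = 79.2738.
At the ceiling P = 56, quantity supplied = (56 − 4.75)/1 = 51.25.
Willingness to pay at Q' = 51.25: 83 − 0.05·51.25 = 80.4375.
ΔQ = 74.5238 − 51.25 = 23.2738; wedge = 80.4375 − 56 = 24.4375.
The triangle = ½ × 23.2738 × 24.4375 = $284.38 thousand.

$284.38 thousand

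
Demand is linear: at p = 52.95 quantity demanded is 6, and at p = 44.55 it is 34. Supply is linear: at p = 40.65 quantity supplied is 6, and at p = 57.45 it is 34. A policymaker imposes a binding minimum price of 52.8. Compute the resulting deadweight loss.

78.01

Demand slope = (44.55 − 52.95)/(34 − 6) = −0.3, so p = 54.75 − 0.3q.
Supply slope = (57.45 − 40.65)/(34 − 6) = 0.6, so p = 37.05 + 0.6q.
Competitive equilibrium: 54.75 − 0.3q = 37.05 + 0.6q → q* = 19.6667, p* = 48.85.
At the floor p = 52.8, quantity demanded = (54.75 − 52.8)/0.3 = 6.5.
Sellers' marginal cost at q' = 6.5: 37.05 + 0.6·6.5 = 40.95.
Δq = 19.6667 − 6.5 = 13.1667; wedge = 52.8 − 40.95 = 11.85.
The triangle = ½ × 13.1667 × 11.85 = 78.01.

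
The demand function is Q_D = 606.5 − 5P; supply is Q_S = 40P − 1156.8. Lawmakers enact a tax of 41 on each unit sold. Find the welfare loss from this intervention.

In inverse form: demand P = 121.3 − 0.2Q, supply P = 28.92 + 0.025Q.
Competitive equilibrium: 121.3 − 0.2Q = 28.92 + 0.025Q → Q* = 410.5778, P* = 39.1844.
With the tax, the buyer price exceeds the seller price by 41: (121.3 − 0.2Q) − (28.92 + 0.025Q) = 41 → Q' = 228.3556.
ΔQ = 410.5778 − 228.3556 = 182.2222; the wedge equals the tax, 41.
DWL = ½ × 182.2222 × 41 = 3735.56.

3735.56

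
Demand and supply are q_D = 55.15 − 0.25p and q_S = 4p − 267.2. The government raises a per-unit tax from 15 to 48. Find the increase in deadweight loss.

In inverse form: demand p = 220.6 − 4q, supply p = 66.8 + 0.25q.
Competitive equilibrium: 220.6 − 4q = 66.8 + 0.25q → q* = 36.1882, p* = 75.8471.
For a per-unit tax t: Δq = t/4.25, so DWL = ½·t·(t/4.25) = t²/8.5.
At t = 15: DWL = 26.471. At t = 48: DWL = 271.059.
Increase = 271.059 − 26.471 = 244.59.

244.59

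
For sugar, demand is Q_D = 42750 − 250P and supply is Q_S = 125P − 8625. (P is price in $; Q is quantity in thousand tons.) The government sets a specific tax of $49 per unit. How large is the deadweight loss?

In inverse form: demand P = 171 − 0.004Q, supply P = 69 + 0.008Q.
Competitive equilibrium: 171 − 0.004Q = 69 + 0.008Q → Q* = 8500, P* = 137.
With the tax, the buyer price exceeds the seller price by 49: (171 − 0.004Q) − (69 + 0.008Q) = 49 → Q' = 4416.6667.
ΔQ = 8500 − 4416.6667 = 4083.3333; the wedge equals the tax, 49.
DWL = ½ × 4083.3333 × 49 = $100041.67 thousand.

$100041.67 thousand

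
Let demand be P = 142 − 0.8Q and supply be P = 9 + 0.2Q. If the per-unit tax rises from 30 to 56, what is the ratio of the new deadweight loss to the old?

3.484

Competitive equilibrium: 142 − 0.8Q = 9 + 0.2Q → Q* = 133, P* = 35.6.
For a per-unit tax t: ΔQ = t/1, so DWL = ½·t·(t/1) = t²/2.
At t = 30: DWL = 450. At t = 56: DWL = 1568.
Ratio = (56/30)² = 3.484.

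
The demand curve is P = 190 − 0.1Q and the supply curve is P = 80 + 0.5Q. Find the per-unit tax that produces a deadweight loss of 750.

30

Competitive equilibrium: 190 − 0.1Q = 80 + 0.5Q → Q* = 183.3333, P* = 171.6667.
A tax t gives ΔQ = t/0.6 and wedge t, so DWL = t²/1.2.
t²/1.2 = 750 → t² = 900 → t = 30.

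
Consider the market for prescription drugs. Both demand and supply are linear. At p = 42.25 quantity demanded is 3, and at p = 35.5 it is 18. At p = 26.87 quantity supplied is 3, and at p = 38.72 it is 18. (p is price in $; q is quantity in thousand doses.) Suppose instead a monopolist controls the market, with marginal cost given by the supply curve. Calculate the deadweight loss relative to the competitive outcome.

$10.43 thousand

Demand slope = (35.5 − 42.25)/(18 − 3) = −0.45, so p = 43.6 − 0.45q.
Supply slope = (38.72 − 26.87)/(18 − 3) = 0.79, so p = 24.5 + 0.79q.
Competitive equilibrium: 43.6 − 0.45q = 24.5 + 0.79q → q* = 15.4032, p* = 36.6685.
Marginal revenue: MR = 43.6 − 0.9q. Set MR = MC: 43.6 − 0.9q = 24.5 + 0.79q → q_m = 11.3018.
Price p_m = 43.6 − 0.45·11.3018 = 38.5142; MC(q_m) = 24.5 + 0.79·11.3018 = 33.4284.
Competitive q* = 15.4032, so Δq = 4.1014; wedge = 38.5142 − 33.4284 = 5.0858.
The triangle = ½ × 4.1014 × 5.0858 = $10.43 thousand.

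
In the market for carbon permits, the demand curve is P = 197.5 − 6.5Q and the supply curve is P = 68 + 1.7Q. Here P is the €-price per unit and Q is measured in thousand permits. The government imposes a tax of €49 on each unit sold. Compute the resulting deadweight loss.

Competitive equilibrium: 197.5 − 6.5Q = 68 + 1.7Q → Q* = 15.7927, P* = 94.8476.
With the tax, the buyer price exceeds the seller price by 49: (197.5 − 6.5Q) − (68 + 1.7Q) = 49 → Q' = 9.8171.
ΔQ = 15.7927 − 9.8171 = 5.9756; the wedge equals the tax, 49.
Deadweight loss = ½ × 5.9756 × 49 = €146.40 thousand.

€146.40 thousand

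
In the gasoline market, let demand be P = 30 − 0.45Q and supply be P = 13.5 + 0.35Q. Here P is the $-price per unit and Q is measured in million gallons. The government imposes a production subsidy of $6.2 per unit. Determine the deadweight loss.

$24.025 million

Competitive equilibrium: 30 − 0.45Q = 13.5 + 0.35Q → Q* = 20.625, P* = 20.7188.
The subsidy lowers effective supply by 6.2: P = 7.3 + 0.35Q.
New quantity: 30 − 0.45Q = 7.3 + 0.35Q → Q' = 28.375.
Overproduction ΔQ = 28.375 − 20.625 = 7.75; wedge = subsidy = 6.2.
Deadweight loss = ½ × 7.75 × 6.2 = $24.025 million.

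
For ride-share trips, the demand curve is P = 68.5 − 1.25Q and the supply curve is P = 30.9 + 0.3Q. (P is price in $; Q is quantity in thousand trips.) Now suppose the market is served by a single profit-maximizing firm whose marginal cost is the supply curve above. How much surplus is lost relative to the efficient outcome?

Competitive equilibrium: 68.5 − 1.25Q = 30.9 + 0.3Q → Q* = 24.2581, P* = 38.1774.
Marginal revenue: MR = 68.5 − 2.5Q. Set MR = MC: 68.5 − 2.5Q = 30.9 + 0.3Q → Q_m = 13.4286.
Price P_m = 68.5 − 1.25·13.4286 = 51.7143; MC(Q_m) = 30.9 + 0.3·13.4286 = 34.9286.
Competitive Q* = 24.2581, so ΔQ = 10.8295; wedge = 51.7143 − 34.9286 = 16.7857.
The triangle = ½ × 10.8295 × 16.7857 = $90.89 thousand.

$90.89 thousand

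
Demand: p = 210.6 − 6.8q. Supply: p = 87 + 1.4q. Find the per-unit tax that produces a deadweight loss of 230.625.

61.5

Competitive equilibrium: 210.6 − 6.8q = 87 + 1.4q → q* = 15.0732, p* = 108.1024.
A tax t gives Δq = t/8.2 and wedge t, so DWL = t²/16.4.
t²/16.4 = 230.625 → t² = 3782.25 → t = 61.5.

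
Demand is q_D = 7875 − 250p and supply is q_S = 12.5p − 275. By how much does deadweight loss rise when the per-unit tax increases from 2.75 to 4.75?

89.29

In inverse form: demand p = 31.5 − 0.004q, supply p = 22 + 0.08q.
Competitive equilibrium: 31.5 − 0.004q = 22 + 0.08q → q* = 113.0952, p* = 31.0476.
For a per-unit tax t: Δq = t/0.084, so DWL = ½·t·(t/0.084) = t²/0.168.
At t = 2.75: DWL = 45.015. At t = 4.75: DWL = 134.301.
Increase = 134.301 − 45.015 = 89.29.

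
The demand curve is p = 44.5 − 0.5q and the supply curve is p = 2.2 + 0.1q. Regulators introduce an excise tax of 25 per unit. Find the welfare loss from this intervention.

520.83

Competitive equilibrium: 44.5 − 0.5q = 2.2 + 0.1q → q* = 70.5, p* = 9.25.
With the tax, the buyer price exceeds the seller price by 25: (44.5 − 0.5q) − (2.2 + 0.1q) = 25 → q' = 28.8333.
Δq = 70.5 − 28.8333 = 41.6667; the wedge equals the tax, 25.
DWL = ½ × 41.6667 × 25 = 520.83.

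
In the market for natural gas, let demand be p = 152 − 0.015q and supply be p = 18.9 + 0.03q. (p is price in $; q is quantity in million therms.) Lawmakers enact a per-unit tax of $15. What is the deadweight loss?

Competitive equilibrium: 152 − 0.015q = 18.9 + 0.03q → q* = 2957.7778, p* = 107.6333.
With the tax, the buyer price exceeds the seller price by 15: (152 − 0.015q) − (18.9 + 0.03q) = 15 → q' = 2624.4444.
Δq = 2957.7778 − 2624.4444 = 333.3334; the wedge equals the tax, 15.
DWL = ½ × 333.3334 × 15 = $2500 million.

$2500 million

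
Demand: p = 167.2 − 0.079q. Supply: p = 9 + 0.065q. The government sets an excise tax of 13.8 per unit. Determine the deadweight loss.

661.25

Competitive equilibrium: 167.2 − 0.079q = 9 + 0.065q → q* = 1098.6111, p* = 80.4097.
With the tax, the buyer price exceeds the seller price by 13.8: (167.2 − 0.079q) − (9 + 0.065q) = 13.8 → q' = 1002.7778.
Δq = 1098.6111 − 1002.7778 = 95.8333; the wedge equals the tax, 13.8.
Deadweight loss = ½ × 95.8333 × 13.8 = 661.25.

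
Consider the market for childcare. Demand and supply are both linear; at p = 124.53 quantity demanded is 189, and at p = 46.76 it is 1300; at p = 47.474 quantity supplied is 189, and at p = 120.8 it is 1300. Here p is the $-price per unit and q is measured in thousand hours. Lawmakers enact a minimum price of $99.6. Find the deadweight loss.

$3011.53 thousand

Demand slope = (46.76 − 124.53)/(1300 − 189) = −0.07, so p = 137.76 − 0.07q.
Supply slope = (120.8 − 47.474)/(1300 − 189) = 0.066, so p = 35 + 0.066q.
Competitive equilibrium: 137.76 − 0.07q = 35 + 0.066q → q* = 755.58824, p* = 84.86882.
At the floor p = 99.6, quantity demanded = (137.76 − 99.6)/0.07 = 545.14286.
Sellers' marginal cost at q' = 545.14286: 35 + 0.066·545.14286 = 70.97943.
Δq = 755.58824 − 545.14286 = 210.44538; wedge = 99.6 − 70.97943 = 28.62057.
DWL = ½ × 210.44538 × 28.62057 = $3011.53 thousand.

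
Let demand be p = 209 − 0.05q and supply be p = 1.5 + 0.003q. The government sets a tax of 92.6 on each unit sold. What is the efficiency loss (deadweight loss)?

Competitive equilibrium: 209 − 0.05q = 1.5 + 0.003q → q* = 3915.0943, p* = 13.2453.
With the tax, the buyer price exceeds the seller price by 92.6: (209 − 0.05q) − (1.5 + 0.003q) = 92.6 → q' = 2167.9245.
Δq = 3915.0943 − 2167.9245 = 1747.1698; the wedge equals the tax, 92.6.
Welfare loss = ½ × 1747.1698 × 92.6 = 80893.96.

80893.96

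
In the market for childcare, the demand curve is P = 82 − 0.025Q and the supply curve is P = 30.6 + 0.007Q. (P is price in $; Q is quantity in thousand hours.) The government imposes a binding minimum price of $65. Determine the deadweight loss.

$13727.025 thousand

Competitive equilibrium: 82 − 0.025Q = 30.6 + 0.007Q → Q* = 1606.25, P* = 41.8438.
At the floor P = 65, quantity demanded = (82 − 65)/0.025 = 680.
Sellers' marginal cost at Q' = 680: 30.6 + 0.007·680 = 35.36.
ΔQ = 1606.25 − 680 = 926.25; wedge = 65 − 35.36 = 29.64.
The triangle = ½ × 926.25 × 29.64 = $13727.025 thousand.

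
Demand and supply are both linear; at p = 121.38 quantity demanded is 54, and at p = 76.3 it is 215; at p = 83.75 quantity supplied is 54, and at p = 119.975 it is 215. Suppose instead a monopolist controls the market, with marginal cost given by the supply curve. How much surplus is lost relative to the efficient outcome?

530.57

Demand slope = (76.3 − 121.38)/(215 − 54) = −0.28, so p = 136.5 − 0.28q.
Supply slope = (119.975 − 83.75)/(215 − 54) = 0.225, so p = 71.6 + 0.225q.
Competitive equilibrium: 136.5 − 0.28q = 71.6 + 0.225q → q* = 128.5149, p* = 100.5158.
Marginal revenue: MR = 136.5 − 0.56q. Set MR = MC: 136.5 − 0.56q = 71.6 + 0.225q → q_m = 82.6752.
Price p_m = 136.5 − 0.28·82.6752 = 113.3509; MC(q_m) = 71.6 + 0.225·82.6752 = 90.2019.
Competitive q* = 128.5149, so Δq = 45.8397; wedge = 113.3509 − 90.2019 = 23.149.
DWL = ½ × 45.8397 × 23.149 = 530.57.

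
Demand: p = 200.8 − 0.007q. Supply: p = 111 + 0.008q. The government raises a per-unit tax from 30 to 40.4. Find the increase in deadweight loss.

24405.33

Competitive equilibrium: 200.8 − 0.007q = 111 + 0.008q → q* = 5986.6667, p* = 158.8933.
For a per-unit tax t: Δq = t/0.015, so DWL = ½·t·(t/0.015) = t²/0.03.
At t = 30: DWL = 30000. At t = 40.4: DWL = 54405.333.
Increase = 54405.333 − 30000 = 24405.33.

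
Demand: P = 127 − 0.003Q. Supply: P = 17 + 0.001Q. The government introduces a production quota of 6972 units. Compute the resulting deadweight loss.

842797.568

Competitive equilibrium: 127 − 0.003Q = 17 + 0.001Q → Q* = 27500, P* = 44.5.
At Q = 6972: demand price = 127 − 0.003·6972 = 106.084; supply price = 17 + 0.001·6972 = 23.972.
ΔQ = 27500 − 6972 = 20528; wedge = 106.084 − 23.972 = 82.112.
Welfare loss = ½ × 20528 × 82.112 = 842797.568.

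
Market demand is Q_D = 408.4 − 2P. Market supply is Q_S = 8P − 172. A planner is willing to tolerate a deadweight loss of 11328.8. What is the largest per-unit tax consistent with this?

In inverse form: demand P = 204.2 − 0.5Q, supply P = 21.5 + 0.125Q.
Competitive equilibrium: 204.2 − 0.5Q = 21.5 + 0.125Q → Q* = 292.32, P* = 58.04.
A tax t gives ΔQ = t/0.625 and wedge t, so DWL = t²/1.25.
t²/1.25 = 11328.8 → t² = 14161 → t = 119.

119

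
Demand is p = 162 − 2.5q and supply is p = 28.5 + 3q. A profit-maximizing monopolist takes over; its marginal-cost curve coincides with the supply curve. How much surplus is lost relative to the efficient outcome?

Competitive equilibrium: 162 − 2.5q = 28.5 + 3q → q* = 24.2727, p* = 101.3182.
Marginal revenue: MR = 162 − 5q. Set MR = MC: 162 − 5q = 28.5 + 3q → q_m = 16.6875.
Price p_m = 162 − 2.5·16.6875 = 120.2813; MC(q_m) = 28.5 + 3·16.6875 = 78.5625.
Competitive q* = 24.2727, so Δq = 7.5852; wedge = 120.2813 − 78.5625 = 41.7188.
DWL = ½ × 7.5852 × 41.7188 = 158.22.

158.22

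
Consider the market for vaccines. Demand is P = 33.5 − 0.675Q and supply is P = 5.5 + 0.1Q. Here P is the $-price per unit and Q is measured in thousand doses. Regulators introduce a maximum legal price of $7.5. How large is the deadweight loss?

Competitive equilibrium: 33.5 − 0.675Q = 5.5 + 0.1Q → Q* = 36.129, P* = 9.1129.
At the ceiling P = 7.5, quantity supplied = (7.5 − 5.5)/0.1 = 20.
Willingness to pay at Q' = 20: 33.5 − 0.675·20 = 20.
ΔQ = 36.129 − 20 = 16.129; wedge = 20 − 7.5 = 12.5.
The triangle = ½ × 16.129 × 12.5 = $100.81 thousand.

$100.81 thousand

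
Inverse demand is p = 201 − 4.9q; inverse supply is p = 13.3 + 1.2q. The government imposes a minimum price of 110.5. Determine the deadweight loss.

Competitive equilibrium: 201 − 4.9q = 13.3 + 1.2q → q* = 30.7705, p* = 50.2246.
At the floor p = 110.5, quantity demanded = (201 − 110.5)/4.9 = 18.4694.
Sellers' marginal cost at q' = 18.4694: 13.3 + 1.2·18.4694 = 35.4633.
Δq = 30.7705 − 18.4694 = 12.3011; wedge = 110.5 − 35.4633 = 75.0367.
Deadweight loss = ½ × 12.3011 × 75.0367 = 461.52.

461.52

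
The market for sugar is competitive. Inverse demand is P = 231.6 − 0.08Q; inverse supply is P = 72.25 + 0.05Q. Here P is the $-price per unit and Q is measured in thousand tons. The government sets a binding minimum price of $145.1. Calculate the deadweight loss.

Competitive equilibrium: 231.6 − 0.08Q = 72.25 + 0.05Q → Q* = 1225.7692, P* = 133.5385.
At the floor P = 145.1, quantity demanded = (231.6 − 145.1)/0.08 = 1081.25.
Sellers' marginal cost at Q' = 1081.25: 72.25 + 0.05·1081.25 = 126.3125.
ΔQ = 1225.7692 − 1081.25 = 144.5192; wedge = 145.1 − 126.3125 = 18.7875.
Deadweight loss = ½ × 144.5192 × 18.7875 = $1357.58 thousand.

$1357.58 thousand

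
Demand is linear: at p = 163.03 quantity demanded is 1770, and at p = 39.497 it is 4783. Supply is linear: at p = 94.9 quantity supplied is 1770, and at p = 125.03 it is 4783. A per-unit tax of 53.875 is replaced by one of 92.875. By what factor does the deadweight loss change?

Demand slope = (39.497 − 163.03)/(4783 − 1770) = −0.041, so p = 235.6 − 0.041q.
Supply slope = (125.03 − 94.9)/(4783 − 1770) = 0.01, so p = 77.2 + 0.01q.
Competitive equilibrium: 235.6 − 0.041q = 77.2 + 0.01q → q* = 3105.8824, p* = 108.2588.
For a per-unit tax t: Δq = t/0.051, so DWL = ½·t·(t/0.051) = t²/0.102.
At t = 53.875: DWL = 28456.036. At t = 92.875: DWL = 84566.330.
Ratio = (92.875/53.875)² = 2.972.

2.972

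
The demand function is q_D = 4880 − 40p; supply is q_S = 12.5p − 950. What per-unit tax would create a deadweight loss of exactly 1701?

In inverse form: demand p = 122 − 0.025q, supply p = 76 + 0.08q.
Competitive equilibrium: 122 − 0.025q = 76 + 0.08q → q* = 438.0952, p* = 111.0476.
A tax t gives Δq = t/0.105 and wedge t, so DWL = t²/0.21.
t²/0.21 = 1701 → t² = 357.21 → t = 18.9.

18.9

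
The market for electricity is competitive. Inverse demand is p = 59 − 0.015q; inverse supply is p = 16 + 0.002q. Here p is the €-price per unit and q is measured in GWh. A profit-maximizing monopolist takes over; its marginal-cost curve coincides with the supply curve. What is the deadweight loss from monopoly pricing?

Competitive equilibrium: 59 − 0.015q = 16 + 0.002q → q* = 2529.41176, p* = 21.05882.
Marginal revenue: MR = 59 − 0.03q. Set MR = MC: 59 − 0.03q = 16 + 0.002q → q_m = 1343.75.
Price p_m = 59 − 0.015·1343.75 = 38.84375; MC(q_m) = 16 + 0.002·1343.75 = 18.6875.
Competitive q* = 2529.41176, so Δq = 1185.66176; wedge = 38.84375 − 18.6875 = 20.15625.
DWL = ½ × 1185.66176 × 20.15625 = €11949.25.

€11949.25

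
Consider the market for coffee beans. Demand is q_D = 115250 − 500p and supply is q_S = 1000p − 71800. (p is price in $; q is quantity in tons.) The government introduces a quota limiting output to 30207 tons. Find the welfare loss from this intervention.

$772458.37

In inverse form: demand p = 230.5 − 0.002q, supply p = 71.8 + 0.001q.
Competitive equilibrium: 230.5 − 0.002q = 71.8 + 0.001q → q* = 52900, p* = 124.7.
At q = 30207: demand price = 230.5 − 0.002·30207 = 170.086; supply price = 71.8 + 0.001·30207 = 102.007.
Δq = 52900 − 30207 = 22693; wedge = 170.086 − 102.007 = 68.079.
DWL = ½ × 22693 × 68.079 = $772458.37.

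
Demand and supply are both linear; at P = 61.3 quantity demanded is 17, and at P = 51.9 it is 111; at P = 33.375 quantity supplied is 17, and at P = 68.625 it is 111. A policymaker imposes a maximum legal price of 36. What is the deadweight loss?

637.01

Demand slope = (51.9 − 61.3)/(111 − 17) = −0.1, so P = 63 − 0.1Q.
Supply slope = (68.625 − 33.375)/(111 − 17) = 0.375, so P = 27 + 0.375Q.
Competitive equilibrium: 63 − 0.1Q = 27 + 0.375Q → Q* = 75.7895, P* = 55.4211.
At the ceiling P = 36, quantity supplied = (36 − 27)/0.375 = 24.
Willingness to pay at Q' = 24: 63 − 0.1·24 = 60.6.
ΔQ = 75.7895 − 24 = 51.7895; wedge = 60.6 − 36 = 24.6.
DWL = ½ × 51.7895 × 24.6 = 637.01.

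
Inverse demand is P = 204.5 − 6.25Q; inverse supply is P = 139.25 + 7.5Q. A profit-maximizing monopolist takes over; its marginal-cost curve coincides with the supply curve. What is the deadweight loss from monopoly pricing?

15.12

Competitive equilibrium: 204.5 − 6.25Q = 139.25 + 7.5Q → Q* = 4.7455, P* = 174.8409.
Marginal revenue: MR = 204.5 − 12.5Q. Set MR = MC: 204.5 − 12.5Q = 139.25 + 7.5Q → Q_m = 3.2625.
Price P_m = 204.5 − 6.25·3.2625 = 184.1094; MC(Q_m) = 139.25 + 7.5·3.2625 = 163.7188.
Competitive Q* = 4.7455, so ΔQ = 1.483; wedge = 184.1094 − 163.7188 = 20.3906.
DWL = ½ × 1.483 × 20.3906 = 15.12.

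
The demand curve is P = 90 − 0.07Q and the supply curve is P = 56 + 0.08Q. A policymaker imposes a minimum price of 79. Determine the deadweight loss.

362.52

Competitive equilibrium: 90 − 0.07Q = 56 + 0.08Q → Q* = 226.6667, P* = 74.1333.
At the floor P = 79, quantity demanded = (90 − 79)/0.07 = 157.1429.
Sellers' marginal cost at Q' = 157.1429: 56 + 0.08·157.1429 = 68.5714.
ΔQ = 226.6667 − 157.1429 = 69.5238; wedge = 79 − 68.5714 = 10.4286.
DWL = ½ × 69.5238 × 10.4286 = 362.52.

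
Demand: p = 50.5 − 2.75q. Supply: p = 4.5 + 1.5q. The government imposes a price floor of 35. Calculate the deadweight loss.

Competitive equilibrium: 50.5 − 2.75q = 4.5 + 1.5q → q* = 10.8235, p* = 20.7353.
At the floor p = 35, quantity demanded = (50.5 − 35)/2.75 = 5.6364.
Sellers' marginal cost at q' = 5.6364: 4.5 + 1.5·5.6364 = 12.9546.
Δq = 10.8235 − 5.6364 = 5.1871; wedge = 35 − 12.9546 = 22.0454.
Welfare loss = ½ × 5.1871 × 22.0454 = 57.18.

57.18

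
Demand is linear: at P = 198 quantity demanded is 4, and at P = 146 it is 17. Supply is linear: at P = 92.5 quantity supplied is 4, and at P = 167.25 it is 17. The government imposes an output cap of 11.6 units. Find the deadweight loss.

50.56

Demand slope = (146 − 198)/(17 − 4) = −4, so P = 214 − 4Q.
Supply slope = (167.25 − 92.5)/(17 − 4) = 5.75, so P = 69.5 + 5.75Q.
Competitive equilibrium: 214 − 4Q = 69.5 + 5.75Q → Q* = 14.8205, P* = 154.7179.
At Q = 11.6: demand price = 214 − 4·11.6 = 167.6; supply price = 69.5 + 5.75·11.6 = 136.2.
ΔQ = 14.8205 − 11.6 = 3.2205; wedge = 167.6 − 136.2 = 31.4.
The triangle = ½ × 3.2205 × 31.4 = 50.56.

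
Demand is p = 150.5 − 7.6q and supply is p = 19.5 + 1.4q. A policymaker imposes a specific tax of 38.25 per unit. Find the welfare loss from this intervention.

81.28

Competitive equilibrium: 150.5 − 7.6q = 19.5 + 1.4q → q* = 14.5556, p* = 39.8778.
With the tax, the buyer price exceeds the seller price by 38.25: (150.5 − 7.6q) − (19.5 + 1.4q) = 38.25 → q' = 10.3056.
Δq = 14.5556 − 10.3056 = 4.25; the wedge equals the tax, 38.25.
Welfare loss = ½ × 4.25 × 38.25 = 81.28.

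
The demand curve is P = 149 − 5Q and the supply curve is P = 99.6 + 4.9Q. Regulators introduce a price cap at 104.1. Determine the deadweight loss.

Competitive equilibrium: 149 − 5Q = 99.6 + 4.9Q → Q* = 4.9899, P* = 124.0505.
At the ceiling P = 104.1, quantity supplied = (104.1 − 99.6)/4.9 = 0.9184.
Willingness to pay at Q' = 0.9184: 149 − 5·0.9184 = 144.408.
ΔQ = 4.9899 − 0.9184 = 4.0715; wedge = 144.408 − 104.1 = 40.308.
Deadweight loss = ½ × 4.0715 × 40.308 = 82.06.

82.06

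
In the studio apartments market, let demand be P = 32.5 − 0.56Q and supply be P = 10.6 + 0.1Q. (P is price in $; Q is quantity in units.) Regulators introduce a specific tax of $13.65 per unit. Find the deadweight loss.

Competitive equilibrium: 32.5 − 0.56Q = 10.6 + 0.1Q → Q* = 33.1818, P* = 13.9182.
With the tax, the buyer price exceeds the seller price by 13.65: (32.5 − 0.56Q) − (10.6 + 0.1Q) = 13.65 → Q' = 12.5.
ΔQ = 33.1818 − 12.5 = 20.6818; the wedge equals the tax, 13.65.
Welfare loss = ½ × 20.6818 × 13.65 = $141.15.

$141.15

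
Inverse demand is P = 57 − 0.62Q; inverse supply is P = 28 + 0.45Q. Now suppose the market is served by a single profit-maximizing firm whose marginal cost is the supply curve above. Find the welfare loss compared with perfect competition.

Competitive equilibrium: 57 − 0.62Q = 28 + 0.45Q → Q* = 27.1028, P* = 40.1963.
Marginal revenue: MR = 57 − 1.24Q. Set MR = MC: 57 − 1.24Q = 28 + 0.45Q → Q_m = 17.1598.
Price P_m = 57 − 0.62·17.1598 = 46.3609; MC(Q_m) = 28 + 0.45·17.1598 = 35.7219.
Competitive Q* = 27.1028, so ΔQ = 9.943; wedge = 46.3609 − 35.7219 = 10.639.
Deadweight loss = ½ × 9.943 × 10.639 = 52.89.

52.89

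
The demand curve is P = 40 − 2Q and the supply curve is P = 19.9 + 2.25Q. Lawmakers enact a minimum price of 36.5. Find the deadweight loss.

Competitive equilibrium: 40 − 2Q = 19.9 + 2.25Q → Q* = 4.7294, P* = 30.5412.
At the floor P = 36.5, quantity demanded = (40 − 36.5)/2 = 1.75.
Sellers' marginal cost at Q' = 1.75: 19.9 + 2.25·1.75 = 23.8375.
ΔQ = 4.7294 − 1.75 = 2.9794; wedge = 36.5 − 23.8375 = 12.6625.
Welfare loss = ½ × 2.9794 × 12.6625 = 18.86.

18.86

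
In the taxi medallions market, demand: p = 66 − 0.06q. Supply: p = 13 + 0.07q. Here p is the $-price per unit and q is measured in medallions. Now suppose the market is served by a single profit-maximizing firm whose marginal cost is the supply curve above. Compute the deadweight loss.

Competitive equilibrium: 66 − 0.06q = 13 + 0.07q → q* = 407.69231, p* = 41.53846.
Marginal revenue: MR = 66 − 0.12q. Set MR = MC: 66 − 0.12q = 13 + 0.07q → q_m = 278.94737.
Price p_m = 66 − 0.06·278.94737 = 49.26316; MC(q_m) = 13 + 0.07·278.94737 = 32.52632.
Competitive q* = 407.69231, so Δq = 128.74494; wedge = 49.26316 − 32.52632 = 16.73684.
Welfare loss = ½ × 128.74494 × 16.73684 = $1077.39.

$1077.39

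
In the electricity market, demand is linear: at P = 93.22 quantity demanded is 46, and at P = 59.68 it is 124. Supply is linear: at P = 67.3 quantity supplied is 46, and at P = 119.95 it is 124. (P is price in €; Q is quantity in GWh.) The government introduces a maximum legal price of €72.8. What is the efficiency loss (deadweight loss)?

Demand slope = (59.68 − 93.22)/(124 − 46) = −0.43, so P = 113 − 0.43Q.
Supply slope = (119.95 − 67.3)/(124 − 46) = 0.675, so P = 36.25 + 0.675Q.
Competitive equilibrium: 113 − 0.43Q = 36.25 + 0.675Q → Q* = 69.457, P* = 83.1335.
At the ceiling P = 72.8, quantity supplied = (72.8 − 36.25)/0.675 = 54.1481.
Willingness to pay at Q' = 54.1481: 113 − 0.43·54.1481 = 89.7163.
ΔQ = 69.457 − 54.1481 = 15.3089; wedge = 89.7163 − 72.8 = 16.9163.
Deadweight loss = ½ × 15.3089 × 16.9163 = €129.48.

€129.48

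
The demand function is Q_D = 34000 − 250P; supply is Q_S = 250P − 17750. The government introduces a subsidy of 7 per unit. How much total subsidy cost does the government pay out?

63000

In inverse form: demand P = 136 − 0.004Q, supply P = 71 + 0.004Q.
Competitive equilibrium: 136 − 0.004Q = 71 + 0.004Q → Q* = 8125, P* = 103.5.
The subsidy lowers effective supply by 7: P = 64 + 0.004Q.
New quantity: 136 − 0.004Q = 64 + 0.004Q → Q' = 9000.
Total subsidy cost = 7 × 9000 = 63000.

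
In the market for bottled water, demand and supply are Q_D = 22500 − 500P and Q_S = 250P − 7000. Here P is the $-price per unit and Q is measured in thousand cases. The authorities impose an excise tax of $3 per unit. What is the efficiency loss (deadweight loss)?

$750 thousand

In inverse form: demand P = 45 − 0.002Q, supply P = 28 + 0.004Q.
Competitive equilibrium: 45 − 0.002Q = 28 + 0.004Q → Q* = 2833.3333, P* = 39.3333.
With the tax, the buyer price exceeds the seller price by 3: (45 − 0.002Q) − (28 + 0.004Q) = 3 → Q' = 2333.3333.
ΔQ = 2833.3333 − 2333.3333 = 500; the wedge equals the tax, 3.
Welfare loss = ½ × 500 × 3 = $750 thousand.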